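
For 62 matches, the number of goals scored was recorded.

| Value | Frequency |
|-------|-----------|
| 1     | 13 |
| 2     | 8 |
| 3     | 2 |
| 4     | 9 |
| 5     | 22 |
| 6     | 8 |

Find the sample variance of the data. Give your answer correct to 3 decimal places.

3.265

Values: 1, 2, 3, 4, 5, 6
n = 62, Σfx = 229, mean = 3.6935
Σfx² = 1045
Σf(x − x̄)² = Σfx² − (Σfx)²/n = 1045 − 229²/62 = 199.1774
Sample variance = 199.1774 / 61 = 3.2652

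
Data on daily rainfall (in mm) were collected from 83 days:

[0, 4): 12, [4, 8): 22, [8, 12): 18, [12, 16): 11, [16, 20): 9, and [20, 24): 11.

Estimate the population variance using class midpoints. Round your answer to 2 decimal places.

Midpoints: 2, 6, 10, 14, 18, 22
n = 83, Σfm = 894, mean = 10.7711
Σfm² = 13036
Σf(m − x̄)² = Σfm² − (Σfm)²/n = 13036 − 894²/83 = 3406.6506
Population variance = 3406.6506 / 83 = 41.0440

41.04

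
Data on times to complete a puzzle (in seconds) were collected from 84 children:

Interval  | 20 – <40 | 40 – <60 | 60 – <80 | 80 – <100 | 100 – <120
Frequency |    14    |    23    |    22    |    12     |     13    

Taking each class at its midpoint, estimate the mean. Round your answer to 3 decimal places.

66.905

Midpoints: 30, 50, 70, 90, 110
Σfm = 14×30 + 23×50 + 22×70 + 12×90 + 13×110 = 5620
n = Σf = 84
Mean = 5620 / 84 = 66.9048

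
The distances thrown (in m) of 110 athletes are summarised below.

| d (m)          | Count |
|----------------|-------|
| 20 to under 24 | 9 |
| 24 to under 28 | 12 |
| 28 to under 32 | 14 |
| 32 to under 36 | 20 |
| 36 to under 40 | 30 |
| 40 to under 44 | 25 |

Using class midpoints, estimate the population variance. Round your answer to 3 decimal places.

39.412

Midpoints: 22, 26, 30, 34, 38, 42
n = 110, Σfm = 3800, mean = 34.5455
Σfm² = 135608
Σf(m − x̄)² = Σfm² − (Σfm)²/n = 135608 − 3800²/110 = 4335.2727
Population variance = 4335.2727 / 110 = 39.4116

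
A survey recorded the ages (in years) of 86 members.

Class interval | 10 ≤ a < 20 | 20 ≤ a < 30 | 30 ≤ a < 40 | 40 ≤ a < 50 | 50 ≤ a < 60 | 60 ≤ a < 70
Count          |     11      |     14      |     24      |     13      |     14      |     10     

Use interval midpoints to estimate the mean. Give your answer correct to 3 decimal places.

39.070

Midpoints: 15, 25, 35, 45, 55, 65
Σfm = 11×15 + 14×25 + 24×35 + 13×45 + 14×55 + 10×65 = 3360
n = Σf = 86
Mean = 3360 / 86 = 39.0698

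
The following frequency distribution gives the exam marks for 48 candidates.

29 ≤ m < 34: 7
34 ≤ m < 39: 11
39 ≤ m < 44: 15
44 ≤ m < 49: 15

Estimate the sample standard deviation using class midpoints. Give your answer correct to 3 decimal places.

Midpoints: 31.5, 36.5, 41.5, 46.5
n = 48, Σfm = 1942, mean = 40.4583
Σfm² = 79868
Σf(m − x̄)² = Σfm² − (Σfm)²/n = 79868 − 1942²/48 = 1297.9167
Sample variance = 1297.9167 / 47 = 27.6152
Standard deviation = √27.6152 = 5.2550

5.255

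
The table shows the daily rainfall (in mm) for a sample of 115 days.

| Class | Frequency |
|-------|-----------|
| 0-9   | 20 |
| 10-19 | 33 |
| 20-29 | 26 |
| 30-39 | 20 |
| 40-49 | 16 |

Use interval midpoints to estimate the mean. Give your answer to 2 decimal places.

Midpoints: 4.5, 14.5, 24.5, 34.5, 44.5
Σfm = 20×4.5 + 33×14.5 + 26×24.5 + 20×34.5 + 16×44.5 = 2607.5
n = Σf = 115
Mean = 2607.5 / 115 = 22.6739

22.67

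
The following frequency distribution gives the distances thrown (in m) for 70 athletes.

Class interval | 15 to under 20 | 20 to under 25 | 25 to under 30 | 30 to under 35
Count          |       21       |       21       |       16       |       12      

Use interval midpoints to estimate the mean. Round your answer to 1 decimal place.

Midpoints: 17.5, 22.5, 27.5, 32.5
Σfm = 21×17.5 + 21×22.5 + 16×27.5 + 12×32.5 = 1670
n = Σf = 70
Mean = 1670 / 70 = 23.8571

23.9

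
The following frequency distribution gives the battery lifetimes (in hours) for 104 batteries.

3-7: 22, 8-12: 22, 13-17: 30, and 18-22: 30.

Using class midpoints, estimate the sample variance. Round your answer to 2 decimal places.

Midpoints: 5, 10, 15, 20
n = 104, Σfm = 1380, mean = 13.2692
Σfm² = 21500
Σf(m − x̄)² = Σfm² − (Σfm)²/n = 21500 − 1380²/104 = 3188.4615
Sample variance = 3188.4615 / 103 = 30.9559

30.96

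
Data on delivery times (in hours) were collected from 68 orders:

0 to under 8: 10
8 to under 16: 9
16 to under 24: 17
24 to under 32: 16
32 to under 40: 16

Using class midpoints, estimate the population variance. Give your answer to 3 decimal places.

Midpoints: 4, 12, 20, 28, 36
n = 68, Σfm = 1512, mean = 22.2353
Σfm² = 41536
Σf(m − x̄)² = Σfm² − (Σfm)²/n = 41536 − 1512²/68 = 7916.2353
Population variance = 7916.2353 / 68 = 116.4152

116.415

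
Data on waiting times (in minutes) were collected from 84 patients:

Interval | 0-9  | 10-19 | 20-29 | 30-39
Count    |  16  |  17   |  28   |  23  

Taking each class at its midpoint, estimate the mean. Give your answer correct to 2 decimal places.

Midpoints: 4.5, 14.5, 24.5, 34.5
Σfm = 16×4.5 + 17×14.5 + 28×24.5 + 23×34.5 = 1798
n = Σf = 84
Mean = 1798 / 84 = 21.4048

21.40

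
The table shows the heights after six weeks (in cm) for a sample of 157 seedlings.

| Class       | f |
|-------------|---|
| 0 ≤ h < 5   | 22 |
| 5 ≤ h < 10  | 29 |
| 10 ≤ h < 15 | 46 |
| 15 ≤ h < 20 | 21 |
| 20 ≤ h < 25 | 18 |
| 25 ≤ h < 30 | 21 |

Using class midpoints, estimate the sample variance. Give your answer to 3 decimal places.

Midpoints: 2.5, 7.5, 12.5, 17.5, 22.5, 27.5
n = 157, Σfm = 2197.5, mean = 13.9968
Σfm² = 40381.25
Σf(m − x̄)² = Σfm² − (Σfm)²/n = 40381.25 − 2197.5²/157 = 9623.2484
Sample variance = 9623.2484 / 156 = 61.6875

61.687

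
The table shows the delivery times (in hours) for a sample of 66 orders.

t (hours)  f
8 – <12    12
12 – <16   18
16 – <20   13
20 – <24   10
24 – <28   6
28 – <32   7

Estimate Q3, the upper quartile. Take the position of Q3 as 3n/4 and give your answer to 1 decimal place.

Cumulative frequencies: 12, 30, 43, 53, 59, 66
n = 66; position = 3n/4 = 49.5.
This falls in the class 20 – <24: L = 20, F = 43, f = 10, h = 4.
Upper quartile ≈ 20 + ((49.5 − 43) / 10) × 4 = 22.6000

22.6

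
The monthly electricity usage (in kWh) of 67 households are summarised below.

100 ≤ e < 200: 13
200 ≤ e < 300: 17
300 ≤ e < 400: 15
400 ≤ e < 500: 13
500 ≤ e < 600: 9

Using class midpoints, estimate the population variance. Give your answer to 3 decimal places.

Midpoints: 150, 250, 350, 450, 550
n = 67, Σfm = 22250, mean = 332.0896
Σfm² = 8547500
Σf(m − x̄)² = Σfm² − (Σfm)²/n = 8547500 − 22250²/67 = 1158507.4627
Population variance = 1158507.4627 / 67 = 17291.1562

17291.156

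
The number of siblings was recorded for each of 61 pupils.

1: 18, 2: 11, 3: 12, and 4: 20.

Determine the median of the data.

3

Cumulative frequencies: 18, 29, 41, 61
n = 61, so the median is the value in position (n+1)/2 = 31.
Position 31 falls at value 3.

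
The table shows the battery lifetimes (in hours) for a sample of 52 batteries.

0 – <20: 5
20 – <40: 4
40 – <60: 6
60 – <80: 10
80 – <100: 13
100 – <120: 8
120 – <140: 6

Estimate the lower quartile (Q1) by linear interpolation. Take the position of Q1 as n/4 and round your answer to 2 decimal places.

Cumulative frequencies: 5, 9, 15, 25, 38, 46, 52
n = 52; position = n/4 = 13.
This falls in the class 40 – <60: L = 40, F = 9, f = 6, h = 20.
Lower quartile ≈ 40 + ((13 − 9) / 6) × 20 = 53.3333

53.33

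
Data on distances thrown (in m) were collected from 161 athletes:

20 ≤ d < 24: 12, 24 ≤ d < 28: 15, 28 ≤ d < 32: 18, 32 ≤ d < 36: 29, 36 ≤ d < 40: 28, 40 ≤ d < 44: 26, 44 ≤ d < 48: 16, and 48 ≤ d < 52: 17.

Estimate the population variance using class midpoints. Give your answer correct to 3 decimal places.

65.201

Midpoints: 22, 26, 30, 34, 38, 42, 46, 50
n = 161, Σfm = 5922, mean = 36.7826
Σfm² = 228324
Σf(m − x̄)² = Σfm² − (Σfm)²/n = 228324 − 5922²/161 = 10497.3913
Population variance = 10497.3913 / 161 = 65.2012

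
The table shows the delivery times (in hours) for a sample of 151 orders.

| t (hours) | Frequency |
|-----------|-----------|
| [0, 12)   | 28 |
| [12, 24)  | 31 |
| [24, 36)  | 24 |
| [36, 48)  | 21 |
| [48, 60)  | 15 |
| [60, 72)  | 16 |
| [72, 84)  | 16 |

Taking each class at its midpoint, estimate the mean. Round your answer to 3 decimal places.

Midpoints: 6, 18, 30, 42, 54, 66, 78
Σfm = 28×6 + 31×18 + 24×30 + 21×42 + 15×54 + 16×66 + 16×78 = 5442
n = Σf = 151
Mean = 5442 / 151 = 36.0397

36.040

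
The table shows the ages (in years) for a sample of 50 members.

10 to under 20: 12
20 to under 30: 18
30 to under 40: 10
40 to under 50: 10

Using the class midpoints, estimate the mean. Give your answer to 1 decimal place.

28.6

Midpoints: 15, 25, 35, 45
Σfm = 12×15 + 18×25 + 10×35 + 10×45 = 1430
n = Σf = 50
Mean = 1430 / 50 = 28.6000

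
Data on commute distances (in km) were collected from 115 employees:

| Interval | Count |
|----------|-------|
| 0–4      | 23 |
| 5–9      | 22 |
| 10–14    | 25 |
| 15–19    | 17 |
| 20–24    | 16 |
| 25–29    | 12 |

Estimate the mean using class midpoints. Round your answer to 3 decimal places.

12.739

Midpoints: 2, 7, 12, 17, 22, 27
Σfm = 23×2 + 22×7 + 25×12 + 17×17 + 16×22 + 12×27 = 1465
n = Σf = 115
Mean = 1465 / 115 = 12.7391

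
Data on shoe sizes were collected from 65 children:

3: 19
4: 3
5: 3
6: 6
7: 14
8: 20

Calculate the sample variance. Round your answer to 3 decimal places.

4.340

Values: 3, 4, 5, 6, 7, 8
n = 65, Σfx = 378, mean = 5.8154
Σfx² = 2476
Σf(x − x̄)² = Σfx² − (Σfx)²/n = 2476 − 378²/65 = 277.7846
Sample variance = 277.7846 / 64 = 4.3404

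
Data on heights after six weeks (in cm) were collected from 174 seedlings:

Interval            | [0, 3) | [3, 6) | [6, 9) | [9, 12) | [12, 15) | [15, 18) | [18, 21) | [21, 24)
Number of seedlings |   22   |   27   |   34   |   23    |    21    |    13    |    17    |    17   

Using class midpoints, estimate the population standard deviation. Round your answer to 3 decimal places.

Midpoints: 1.5, 4.5, 7.5, 10.5, 13.5, 16.5, 19.5, 22.5
n = 174, Σfm = 1863, mean = 10.7069
Σfm² = 27481.5
Σf(m − x̄)² = Σfm² − (Σfm)²/n = 27481.5 − 1863²/174 = 7534.5517
Population variance = 7534.5517 / 174 = 43.3020
Standard deviation = √43.3020 = 6.5804

6.580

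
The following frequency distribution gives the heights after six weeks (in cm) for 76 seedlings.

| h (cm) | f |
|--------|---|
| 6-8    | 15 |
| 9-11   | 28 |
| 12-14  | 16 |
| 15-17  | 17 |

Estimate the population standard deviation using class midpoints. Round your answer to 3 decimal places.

Midpoints: 7, 10, 13, 16
n = 76, Σfm = 865, mean = 11.3816
Σfm² = 10591
Σf(m − x̄)² = Σfm² − (Σfm)²/n = 10591 − 865²/76 = 745.9342
Population variance = 745.9342 / 76 = 9.8149
Standard deviation = √9.8149 = 3.1329

3.133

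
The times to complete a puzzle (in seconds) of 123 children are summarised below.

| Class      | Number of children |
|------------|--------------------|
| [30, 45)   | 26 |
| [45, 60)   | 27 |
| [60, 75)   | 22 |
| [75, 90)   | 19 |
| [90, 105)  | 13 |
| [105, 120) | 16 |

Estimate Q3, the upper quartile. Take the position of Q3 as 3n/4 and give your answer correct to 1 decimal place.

88.6

Cumulative frequencies: 26, 53, 75, 94, 107, 123
n = 123; position = 3n/4 = 92.25.
This falls in the class [75, 90): L = 75, F = 75, f = 19, h = 15.
Upper quartile ≈ 75 + ((92.25 − 75) / 19) × 15 = 88.6184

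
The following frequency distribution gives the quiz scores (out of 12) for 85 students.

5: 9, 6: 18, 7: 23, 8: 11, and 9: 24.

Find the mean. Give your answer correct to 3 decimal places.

Values: 5, 6, 7, 8, 9
Σfx = 9×5 + 18×6 + 23×7 + 11×8 + 24×9 = 618
n = Σf = 85
Mean = 618 / 85 = 7.2706

7.271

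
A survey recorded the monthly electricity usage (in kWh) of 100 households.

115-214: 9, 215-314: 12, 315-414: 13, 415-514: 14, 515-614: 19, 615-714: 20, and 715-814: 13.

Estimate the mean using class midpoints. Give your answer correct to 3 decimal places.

498.500

Midpoints: 164.5, 264.5, 364.5, 464.5, 564.5, 664.5, 764.5
Σfm = 9×164.5 + 12×264.5 + 13×364.5 + 14×464.5 + 19×564.5 + 20×664.5 + 13×764.5 = 49850
n = Σf = 100
Mean = 49850 / 100 = 498.5000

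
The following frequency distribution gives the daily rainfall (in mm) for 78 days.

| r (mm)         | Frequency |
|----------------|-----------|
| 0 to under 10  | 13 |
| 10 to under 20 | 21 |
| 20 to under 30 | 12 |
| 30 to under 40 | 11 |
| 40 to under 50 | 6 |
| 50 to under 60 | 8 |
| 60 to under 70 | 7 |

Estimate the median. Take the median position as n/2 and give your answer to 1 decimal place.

Cumulative frequencies: 13, 34, 46, 57, 63, 71, 78
n = 78; position = n/2 = 39.
This falls in the class 20 to under 30: L = 20, F = 34, f = 12, h = 10.
Median ≈ 20 + ((39 − 34) / 12) × 10 = 24.1667

24.2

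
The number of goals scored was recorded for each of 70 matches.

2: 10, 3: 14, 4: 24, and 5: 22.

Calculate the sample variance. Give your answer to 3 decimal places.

1.072

Values: 2, 3, 4, 5
n = 70, Σfx = 268, mean = 3.8286
Σfx² = 1100
Σf(x − x̄)² = Σfx² − (Σfx)²/n = 1100 − 268²/70 = 73.9429
Sample variance = 73.9429 / 69 = 1.0716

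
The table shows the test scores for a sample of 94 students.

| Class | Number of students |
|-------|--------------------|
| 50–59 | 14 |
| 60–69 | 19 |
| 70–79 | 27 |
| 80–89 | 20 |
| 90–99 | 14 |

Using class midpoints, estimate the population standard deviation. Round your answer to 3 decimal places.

Midpoints: 54.5, 64.5, 74.5, 84.5, 94.5
n = 94, Σfm = 7013, mean = 74.6064
Σfm² = 538313.5
Σf(m − x̄)² = Σfm² − (Σfm)²/n = 538313.5 − 7013²/94 = 15098.9362
Population variance = 15098.9362 / 94 = 160.6270
Standard deviation = √160.6270 = 12.6739

12.674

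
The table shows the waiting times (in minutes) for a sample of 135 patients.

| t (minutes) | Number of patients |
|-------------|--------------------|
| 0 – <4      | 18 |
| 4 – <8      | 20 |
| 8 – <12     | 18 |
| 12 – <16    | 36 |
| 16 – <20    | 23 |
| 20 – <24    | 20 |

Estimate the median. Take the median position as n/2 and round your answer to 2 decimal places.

13.28

Cumulative frequencies: 18, 38, 56, 92, 115, 135
n = 135; position = n/2 = 67.5.
This falls in the class 12 – <16: L = 12, F = 56, f = 36, h = 4.
Median ≈ 12 + ((67.5 − 56) / 36) × 4 = 13.2778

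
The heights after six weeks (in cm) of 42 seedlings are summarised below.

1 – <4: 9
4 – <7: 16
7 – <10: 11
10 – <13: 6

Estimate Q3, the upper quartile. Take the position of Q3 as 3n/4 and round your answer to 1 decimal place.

8.8

Cumulative frequencies: 9, 25, 36, 42
n = 42; position = 3n/4 = 31.5.
This falls in the class 7 – <10: L = 7, F = 25, f = 11, h = 3.
Upper quartile ≈ 7 + ((31.5 − 25) / 11) × 3 = 8.7727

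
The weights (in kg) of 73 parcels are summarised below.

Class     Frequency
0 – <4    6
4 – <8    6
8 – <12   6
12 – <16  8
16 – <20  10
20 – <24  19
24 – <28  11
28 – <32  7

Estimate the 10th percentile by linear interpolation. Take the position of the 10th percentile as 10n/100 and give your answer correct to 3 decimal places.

Cumulative frequencies: 6, 12, 18, 26, 36, 55, 66, 73
n = 73; position = 10n/100 = 7.3.
This falls in the class 4 – <8: L = 4, F = 6, f = 6, h = 4.
10th percentile ≈ 4 + ((7.3 − 6) / 6) × 4 = 4.8667

4.867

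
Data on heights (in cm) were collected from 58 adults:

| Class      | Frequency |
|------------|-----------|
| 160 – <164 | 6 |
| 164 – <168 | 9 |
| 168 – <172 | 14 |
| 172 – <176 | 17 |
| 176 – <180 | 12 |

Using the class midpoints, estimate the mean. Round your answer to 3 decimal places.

Midpoints: 162, 166, 170, 174, 178
Σfm = 6×162 + 9×166 + 14×170 + 17×174 + 12×178 = 9940
n = Σf = 58
Mean = 9940 / 58 = 171.3793

171.379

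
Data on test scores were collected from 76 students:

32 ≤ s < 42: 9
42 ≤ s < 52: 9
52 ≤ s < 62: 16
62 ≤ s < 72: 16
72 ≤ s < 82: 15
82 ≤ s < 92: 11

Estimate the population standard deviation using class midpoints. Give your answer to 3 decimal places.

Midpoints: 37, 47, 57, 67, 77, 87
n = 76, Σfm = 4852, mean = 63.8421
Σfm² = 328204
Σf(m − x̄)² = Σfm² − (Σfm)²/n = 328204 − 4852²/76 = 18442.1053
Population variance = 18442.1053 / 76 = 242.6593
Standard deviation = √242.6593 = 15.5775

15.578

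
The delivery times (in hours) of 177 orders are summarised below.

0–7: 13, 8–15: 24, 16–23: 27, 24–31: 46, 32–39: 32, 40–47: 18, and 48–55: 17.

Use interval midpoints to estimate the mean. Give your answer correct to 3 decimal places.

Midpoints: 3.5, 11.5, 19.5, 27.5, 35.5, 43.5, 51.5
Σfm = 13×3.5 + 24×11.5 + 27×19.5 + 46×27.5 + 32×35.5 + 18×43.5 + 17×51.5 = 4907.5
n = Σf = 177
Mean = 4907.5 / 177 = 27.7260

27.726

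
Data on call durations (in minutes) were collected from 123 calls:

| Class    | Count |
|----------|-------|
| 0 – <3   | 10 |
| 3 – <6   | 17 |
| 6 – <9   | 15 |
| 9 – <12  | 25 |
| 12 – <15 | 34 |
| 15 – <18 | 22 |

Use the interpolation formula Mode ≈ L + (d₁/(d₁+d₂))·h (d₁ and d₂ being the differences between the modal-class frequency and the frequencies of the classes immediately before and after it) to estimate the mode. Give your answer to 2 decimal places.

Modal class: 12 – <15 (highest frequency 34).
d₁ = 34 − 25 = 9, d₂ = 34 − 22 = 12
Mode ≈ 12 + (9/(9+12)) × 3 = 12 + 1.2857 = 13.2857

13.29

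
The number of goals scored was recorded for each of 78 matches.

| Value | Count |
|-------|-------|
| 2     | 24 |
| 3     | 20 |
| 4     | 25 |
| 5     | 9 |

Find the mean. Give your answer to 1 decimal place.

Values: 2, 3, 4, 5
Σfx = 24×2 + 20×3 + 25×4 + 9×5 = 253
n = Σf = 78
Mean = 253 / 78 = 3.2436

3.2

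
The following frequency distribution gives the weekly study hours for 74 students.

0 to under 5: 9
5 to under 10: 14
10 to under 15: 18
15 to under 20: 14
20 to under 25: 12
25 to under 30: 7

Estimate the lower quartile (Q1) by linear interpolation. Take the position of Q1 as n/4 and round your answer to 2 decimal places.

Cumulative frequencies: 9, 23, 41, 55, 67, 74
n = 74; position = n/4 = 18.5.
This falls in the class 5 to under 10: L = 5, F = 9, f = 14, h = 5.
Lower quartile ≈ 5 + ((18.5 − 9) / 14) × 5 = 8.3929

8.39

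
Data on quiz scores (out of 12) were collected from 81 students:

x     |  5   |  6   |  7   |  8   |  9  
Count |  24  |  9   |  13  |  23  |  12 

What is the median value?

Cumulative frequencies: 24, 33, 46, 69, 81
n = 81, so the median is the value in position (n+1)/2 = 41.
Position 41 falls at value 7.

7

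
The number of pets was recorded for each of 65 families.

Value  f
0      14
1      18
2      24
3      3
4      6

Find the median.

Cumulative frequencies: 14, 32, 56, 59, 65
n = 65, so the median is the value in position (n+1)/2 = 33.
Position 33 falls at value 2.

2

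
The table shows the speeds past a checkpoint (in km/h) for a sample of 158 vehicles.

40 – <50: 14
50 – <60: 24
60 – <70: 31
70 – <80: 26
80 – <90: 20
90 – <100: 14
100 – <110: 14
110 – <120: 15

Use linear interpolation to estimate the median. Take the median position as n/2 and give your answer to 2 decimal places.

73.85

Cumulative frequencies: 14, 38, 69, 95, 115, 129, 143, 158
n = 158; position = n/2 = 79.
This falls in the class 70 – <80: L = 70, F = 69, f = 26, h = 10.
Median ≈ 70 + ((79 − 69) / 26) × 10 = 73.8462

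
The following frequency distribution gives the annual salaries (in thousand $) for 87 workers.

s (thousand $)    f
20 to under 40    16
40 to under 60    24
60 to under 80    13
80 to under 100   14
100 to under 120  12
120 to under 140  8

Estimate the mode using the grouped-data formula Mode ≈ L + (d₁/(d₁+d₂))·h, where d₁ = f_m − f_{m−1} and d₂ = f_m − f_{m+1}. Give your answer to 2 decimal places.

Modal class: 40 to under 60 (highest frequency 24).
d₁ = 24 − 16 = 8, d₂ = 24 − 13 = 11
Mode ≈ 40 + (8/(8+11)) × 20 = 40 + 8.4211 = 48.4211

48.42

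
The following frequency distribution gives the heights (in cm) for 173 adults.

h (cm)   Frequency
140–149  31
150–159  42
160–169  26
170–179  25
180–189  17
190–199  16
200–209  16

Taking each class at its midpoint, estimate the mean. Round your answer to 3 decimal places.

168.373

Midpoints: 144.5, 154.5, 164.5, 174.5, 184.5, 194.5, 204.5
Σfm = 31×144.5 + 42×154.5 + 26×164.5 + 25×174.5 + 17×184.5 + 16×194.5 + 16×204.5 = 29128.5
n = Σf = 173
Mean = 29128.5 / 173 = 168.3728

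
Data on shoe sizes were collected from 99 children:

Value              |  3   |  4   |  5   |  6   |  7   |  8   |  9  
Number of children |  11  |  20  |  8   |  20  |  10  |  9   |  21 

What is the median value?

6

Cumulative frequencies: 11, 31, 39, 59, 69, 78, 99
n = 99, so the median is the value in position (n+1)/2 = 50.
Position 50 falls at value 6.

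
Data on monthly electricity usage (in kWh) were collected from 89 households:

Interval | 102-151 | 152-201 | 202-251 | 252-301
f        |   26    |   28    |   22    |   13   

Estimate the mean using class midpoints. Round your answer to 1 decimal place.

Midpoints: 126.5, 176.5, 226.5, 276.5
Σfm = 26×126.5 + 28×176.5 + 22×226.5 + 13×276.5 = 16808.5
n = Σf = 89
Mean = 16808.5 / 89 = 188.8596

188.9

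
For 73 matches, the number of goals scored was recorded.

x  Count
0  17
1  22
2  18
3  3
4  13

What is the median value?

Cumulative frequencies: 17, 39, 57, 60, 73
n = 73, so the median is the value in position (n+1)/2 = 37.
Position 37 falls at value 1.

1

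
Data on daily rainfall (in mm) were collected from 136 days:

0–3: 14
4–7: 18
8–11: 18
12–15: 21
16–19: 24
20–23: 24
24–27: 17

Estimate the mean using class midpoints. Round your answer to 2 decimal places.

Midpoints: 1.5, 5.5, 9.5, 13.5, 17.5, 21.5, 25.5
Σfm = 14×1.5 + 18×5.5 + 18×9.5 + 21×13.5 + 24×17.5 + 24×21.5 + 17×25.5 = 1944
n = Σf = 136
Mean = 1944 / 136 = 14.2941

14.29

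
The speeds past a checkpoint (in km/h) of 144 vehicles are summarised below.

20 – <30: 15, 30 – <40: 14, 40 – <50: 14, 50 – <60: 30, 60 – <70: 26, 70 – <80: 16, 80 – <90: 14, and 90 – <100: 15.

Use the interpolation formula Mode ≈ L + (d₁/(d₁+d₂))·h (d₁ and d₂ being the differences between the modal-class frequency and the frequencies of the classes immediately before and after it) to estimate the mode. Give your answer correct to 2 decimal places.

58.00

Modal class: 50 – <60 (highest frequency 30).
d₁ = 30 − 14 = 16, d₂ = 30 − 26 = 4
Mode ≈ 50 + (16/(16+4)) × 10 = 50 + 8.0000 = 58.0000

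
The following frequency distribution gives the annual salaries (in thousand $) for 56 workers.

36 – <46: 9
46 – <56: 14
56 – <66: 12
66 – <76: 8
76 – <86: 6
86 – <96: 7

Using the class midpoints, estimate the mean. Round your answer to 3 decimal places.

62.607

Midpoints: 41, 51, 61, 71, 81, 91
Σfm = 9×41 + 14×51 + 12×61 + 8×71 + 6×81 + 7×91 = 3506
n = Σf = 56
Mean = 3506 / 56 = 62.6071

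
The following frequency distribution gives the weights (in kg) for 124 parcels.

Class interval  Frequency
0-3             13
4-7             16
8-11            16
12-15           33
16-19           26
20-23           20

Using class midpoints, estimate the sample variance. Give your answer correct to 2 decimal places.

Midpoints: 1.5, 5.5, 9.5, 13.5, 17.5, 21.5
n = 124, Σfm = 1590, mean = 12.8226
Σfm² = 25179
Σf(m − x̄)² = Σfm² − (Σfm)²/n = 25179 − 1590²/124 = 4791.0968
Sample variance = 4791.0968 / 123 = 38.9520

38.95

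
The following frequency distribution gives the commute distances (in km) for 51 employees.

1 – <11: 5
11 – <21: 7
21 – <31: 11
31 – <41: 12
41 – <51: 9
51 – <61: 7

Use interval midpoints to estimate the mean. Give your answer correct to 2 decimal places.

Midpoints: 6, 16, 26, 36, 46, 56
Σfm = 5×6 + 7×16 + 11×26 + 12×36 + 9×46 + 7×56 = 1666
n = Σf = 51
Mean = 1666 / 51 = 32.6667

32.67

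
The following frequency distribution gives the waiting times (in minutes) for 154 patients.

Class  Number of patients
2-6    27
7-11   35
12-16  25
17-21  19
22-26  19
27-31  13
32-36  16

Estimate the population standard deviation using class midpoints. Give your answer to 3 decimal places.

9.689

Midpoints: 4, 9, 14, 19, 24, 29, 34
n = 154, Σfm = 2511, mean = 16.3052
Σfm² = 55399
Σf(m − x̄)² = Σfm² − (Σfm)²/n = 55399 − 2511²/154 = 14456.6558
Population variance = 14456.6558 / 154 = 93.8744
Standard deviation = √93.8744 = 9.6889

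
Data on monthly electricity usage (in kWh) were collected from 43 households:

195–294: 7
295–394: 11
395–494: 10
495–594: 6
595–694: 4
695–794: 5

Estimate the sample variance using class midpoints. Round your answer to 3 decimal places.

Midpoints: 244.5, 344.5, 444.5, 544.5, 644.5, 744.5
n = 43, Σfm = 19513.5, mean = 453.8023
Σfm² = 9911550.75
Σf(m − x̄)² = Σfm² − (Σfm)²/n = 9911550.75 − 19513.5²/43 = 1056279.0698
Sample variance = 1056279.0698 / 42 = 25149.5017

25149.502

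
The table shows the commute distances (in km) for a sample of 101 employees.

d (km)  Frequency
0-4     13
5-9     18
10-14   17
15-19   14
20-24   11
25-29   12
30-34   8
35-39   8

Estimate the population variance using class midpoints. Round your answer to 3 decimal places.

115.097

Midpoints: 2, 7, 12, 17, 22, 27, 32, 37
n = 101, Σfm = 1712, mean = 16.9505
Σfm² = 40644
Σf(m − x̄)² = Σfm² − (Σfm)²/n = 40644 − 1712²/101 = 11624.7525
Population variance = 11624.7525 / 101 = 115.0966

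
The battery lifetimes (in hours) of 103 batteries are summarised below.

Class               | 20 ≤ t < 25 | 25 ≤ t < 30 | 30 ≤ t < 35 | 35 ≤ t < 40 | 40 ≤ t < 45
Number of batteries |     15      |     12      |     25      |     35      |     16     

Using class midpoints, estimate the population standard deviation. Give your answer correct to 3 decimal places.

6.327

Midpoints: 22.5, 27.5, 32.5, 37.5, 42.5
n = 103, Σfm = 3472.5, mean = 33.7136
Σfm² = 121193.75
Σf(m − x̄)² = Σfm² − (Σfm)²/n = 121193.75 − 3472.5²/103 = 4123.3010
Population variance = 4123.3010 / 103 = 40.0320
Standard deviation = √40.0320 = 6.3271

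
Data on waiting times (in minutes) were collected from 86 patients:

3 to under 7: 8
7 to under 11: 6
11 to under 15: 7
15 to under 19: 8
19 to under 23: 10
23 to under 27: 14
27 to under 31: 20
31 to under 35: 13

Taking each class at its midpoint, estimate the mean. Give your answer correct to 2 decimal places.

21.98

Midpoints: 5, 9, 13, 17, 21, 25, 29, 33
Σfm = 8×5 + 6×9 + 7×13 + 8×17 + 10×21 + 14×25 + 20×29 + 13×33 = 1890
n = Σf = 86
Mean = 1890 / 86 = 21.9767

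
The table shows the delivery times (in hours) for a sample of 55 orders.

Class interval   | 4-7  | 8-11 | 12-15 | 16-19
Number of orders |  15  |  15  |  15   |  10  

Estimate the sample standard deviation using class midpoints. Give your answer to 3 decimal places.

Midpoints: 5.5, 9.5, 13.5, 17.5
n = 55, Σfm = 602.5, mean = 10.9545
Σfm² = 7603.75
Σf(m − x̄)² = Σfm² − (Σfm)²/n = 7603.75 − 602.5²/55 = 1003.6364
Sample variance = 1003.6364 / 54 = 18.5859
Standard deviation = √18.5859 = 4.3111

4.311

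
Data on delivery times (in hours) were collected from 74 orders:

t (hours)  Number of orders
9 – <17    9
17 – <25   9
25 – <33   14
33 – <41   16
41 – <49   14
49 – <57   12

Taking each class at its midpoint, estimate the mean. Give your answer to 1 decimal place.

Midpoints: 13, 21, 29, 37, 45, 53
Σfm = 9×13 + 9×21 + 14×29 + 16×37 + 14×45 + 12×53 = 2570
n = Σf = 74
Mean = 2570 / 74 = 34.7297

34.7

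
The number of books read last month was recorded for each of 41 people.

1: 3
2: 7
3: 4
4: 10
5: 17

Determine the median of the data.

4

Cumulative frequencies: 3, 10, 14, 24, 41
n = 41, so the median is the value in position (n+1)/2 = 21.
Position 21 falls at value 4.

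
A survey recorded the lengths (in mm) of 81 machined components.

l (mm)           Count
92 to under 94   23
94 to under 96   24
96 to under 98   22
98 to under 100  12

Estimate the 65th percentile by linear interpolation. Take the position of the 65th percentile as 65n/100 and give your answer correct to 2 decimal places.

96.51

Cumulative frequencies: 23, 47, 69, 81
n = 81; position = 65n/100 = 52.65.
This falls in the class 96 to under 98: L = 96, F = 47, f = 22, h = 2.
65th percentile ≈ 96 + ((52.65 − 47) / 22) × 2 = 96.5136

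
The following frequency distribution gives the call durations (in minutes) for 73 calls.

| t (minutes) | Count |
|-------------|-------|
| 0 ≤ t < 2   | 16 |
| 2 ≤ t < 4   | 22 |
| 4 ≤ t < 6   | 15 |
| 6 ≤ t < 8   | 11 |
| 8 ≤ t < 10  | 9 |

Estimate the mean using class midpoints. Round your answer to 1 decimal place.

Midpoints: 1, 3, 5, 7, 9
Σfm = 16×1 + 22×3 + 15×5 + 11×7 + 9×9 = 315
n = Σf = 73
Mean = 315 / 73 = 4.3151

4.3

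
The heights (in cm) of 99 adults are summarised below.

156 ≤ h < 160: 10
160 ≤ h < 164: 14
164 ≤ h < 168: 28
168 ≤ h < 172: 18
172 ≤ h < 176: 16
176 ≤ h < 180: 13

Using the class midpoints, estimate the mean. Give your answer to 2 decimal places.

Midpoints: 158, 162, 166, 170, 174, 178
Σfm = 10×158 + 14×162 + 28×166 + 18×170 + 16×174 + 13×178 = 16654
n = Σf = 99
Mean = 16654 / 99 = 168.2222

168.22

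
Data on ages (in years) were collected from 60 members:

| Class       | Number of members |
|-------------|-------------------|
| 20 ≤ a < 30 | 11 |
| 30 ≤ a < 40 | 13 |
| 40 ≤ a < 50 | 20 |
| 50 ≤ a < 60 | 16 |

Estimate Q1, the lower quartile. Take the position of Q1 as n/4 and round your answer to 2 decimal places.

Cumulative frequencies: 11, 24, 44, 60
n = 60; position = n/4 = 15.
This falls in the class 30 ≤ a < 40: L = 30, F = 11, f = 13, h = 10.
Lower quartile ≈ 30 + ((15 − 11) / 13) × 10 = 33.0769

33.08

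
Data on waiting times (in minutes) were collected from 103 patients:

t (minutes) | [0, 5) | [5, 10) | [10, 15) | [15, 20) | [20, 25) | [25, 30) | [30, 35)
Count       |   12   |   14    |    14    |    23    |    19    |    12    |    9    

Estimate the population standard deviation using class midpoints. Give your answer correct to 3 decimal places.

8.887

Midpoints: 2.5, 7.5, 12.5, 17.5, 22.5, 27.5, 32.5
n = 103, Σfm = 1762.5, mean = 17.1117
Σfm² = 38293.75
Σf(m − x̄)² = Σfm² − (Σfm)²/n = 38293.75 − 1762.5²/103 = 8134.4660
Population variance = 8134.4660 / 103 = 78.9754
Standard deviation = √78.9754 = 8.8868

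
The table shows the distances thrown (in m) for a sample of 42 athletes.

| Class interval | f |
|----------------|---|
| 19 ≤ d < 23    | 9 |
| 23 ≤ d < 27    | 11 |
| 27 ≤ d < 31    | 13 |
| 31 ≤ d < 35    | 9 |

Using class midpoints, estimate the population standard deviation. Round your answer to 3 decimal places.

Midpoints: 21, 25, 29, 33
n = 42, Σfm = 1138, mean = 27.0952
Σfm² = 31578
Σf(m − x̄)² = Σfm² − (Σfm)²/n = 31578 − 1138²/42 = 743.6190
Population variance = 743.6190 / 42 = 17.7052
Standard deviation = √17.7052 = 4.2078

4.208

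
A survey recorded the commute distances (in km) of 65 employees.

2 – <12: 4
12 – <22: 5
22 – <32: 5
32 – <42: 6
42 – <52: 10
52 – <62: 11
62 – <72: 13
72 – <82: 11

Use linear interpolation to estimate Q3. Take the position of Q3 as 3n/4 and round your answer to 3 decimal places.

67.962

Cumulative frequencies: 4, 9, 14, 20, 30, 41, 54, 65
n = 65; position = 3n/4 = 48.75.
This falls in the class 62 – <72: L = 62, F = 41, f = 13, h = 10.
Upper quartile ≈ 62 + ((48.75 − 41) / 13) × 10 = 67.9615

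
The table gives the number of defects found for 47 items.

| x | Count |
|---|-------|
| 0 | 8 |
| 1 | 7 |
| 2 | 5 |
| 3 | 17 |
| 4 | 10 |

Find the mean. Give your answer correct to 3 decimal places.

Values: 0, 1, 2, 3, 4
Σfx = 8×0 + 7×1 + 5×2 + 17×3 + 10×4 = 108
n = Σf = 47
Mean = 108 / 47 = 2.2979

2.298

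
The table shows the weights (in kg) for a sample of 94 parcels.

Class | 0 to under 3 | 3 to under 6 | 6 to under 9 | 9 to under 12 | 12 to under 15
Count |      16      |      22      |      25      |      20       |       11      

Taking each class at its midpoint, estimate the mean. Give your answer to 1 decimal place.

7.1

Midpoints: 1.5, 4.5, 7.5, 10.5, 13.5
Σfm = 16×1.5 + 22×4.5 + 25×7.5 + 20×10.5 + 11×13.5 = 669
n = Σf = 94
Mean = 669 / 94 = 7.1170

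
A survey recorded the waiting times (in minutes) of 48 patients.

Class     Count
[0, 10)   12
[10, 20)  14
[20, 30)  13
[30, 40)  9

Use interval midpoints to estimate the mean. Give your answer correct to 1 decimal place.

19.0

Midpoints: 5, 15, 25, 35
Σfm = 12×5 + 14×15 + 13×25 + 9×35 = 910
n = Σf = 48
Mean = 910 / 48 = 18.9583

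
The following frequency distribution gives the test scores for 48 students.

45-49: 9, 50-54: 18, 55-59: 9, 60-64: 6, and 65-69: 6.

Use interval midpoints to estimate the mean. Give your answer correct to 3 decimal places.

55.125

Midpoints: 47, 52, 57, 62, 67
Σfm = 9×47 + 18×52 + 9×57 + 6×62 + 6×67 = 2646
n = Σf = 48
Mean = 2646 / 48 = 55.1250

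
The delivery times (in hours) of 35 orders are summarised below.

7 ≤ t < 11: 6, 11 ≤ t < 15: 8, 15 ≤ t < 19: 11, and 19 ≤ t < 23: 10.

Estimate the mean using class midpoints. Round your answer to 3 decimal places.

Midpoints: 9, 13, 17, 21
Σfm = 6×9 + 8×13 + 11×17 + 10×21 = 555
n = Σf = 35
Mean = 555 / 35 = 15.8571

15.857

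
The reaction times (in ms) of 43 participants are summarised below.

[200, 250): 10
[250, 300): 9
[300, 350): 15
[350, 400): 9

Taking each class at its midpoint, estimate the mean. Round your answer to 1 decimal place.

Midpoints: 225, 275, 325, 375
Σfm = 10×225 + 9×275 + 15×325 + 9×375 = 12975
n = Σf = 43
Mean = 12975 / 43 = 301.7442

301.7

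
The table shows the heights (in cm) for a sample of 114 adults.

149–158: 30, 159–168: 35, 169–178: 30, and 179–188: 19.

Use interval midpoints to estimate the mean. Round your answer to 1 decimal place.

166.8

Midpoints: 153.5, 163.5, 173.5, 183.5
Σfm = 30×153.5 + 35×163.5 + 30×173.5 + 19×183.5 = 19019
n = Σf = 114
Mean = 19019 / 114 = 166.8333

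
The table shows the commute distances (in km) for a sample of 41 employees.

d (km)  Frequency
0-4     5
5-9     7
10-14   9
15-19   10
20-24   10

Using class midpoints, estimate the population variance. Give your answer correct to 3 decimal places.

44.438

Midpoints: 2, 7, 12, 17, 22
n = 41, Σfm = 557, mean = 13.5854
Σfm² = 9389
Σf(m − x̄)² = Σfm² − (Σfm)²/n = 9389 − 557²/41 = 1821.9512
Population variance = 1821.9512 / 41 = 44.4378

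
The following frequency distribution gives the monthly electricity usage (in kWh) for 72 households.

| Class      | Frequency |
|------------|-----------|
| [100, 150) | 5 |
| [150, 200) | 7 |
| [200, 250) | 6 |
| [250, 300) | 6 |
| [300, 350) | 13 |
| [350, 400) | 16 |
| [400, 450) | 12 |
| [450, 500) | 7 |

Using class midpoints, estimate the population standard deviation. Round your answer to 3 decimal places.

Midpoints: 125, 175, 225, 275, 325, 375, 425, 475
n = 72, Σfm = 23500, mean = 326.3889
Σfm² = 8420000
Σf(m − x̄)² = Σfm² − (Σfm)²/n = 8420000 − 23500²/72 = 749861.1111
Population variance = 749861.1111 / 72 = 10414.7377
Standard deviation = √10414.7377 = 102.0526

102.053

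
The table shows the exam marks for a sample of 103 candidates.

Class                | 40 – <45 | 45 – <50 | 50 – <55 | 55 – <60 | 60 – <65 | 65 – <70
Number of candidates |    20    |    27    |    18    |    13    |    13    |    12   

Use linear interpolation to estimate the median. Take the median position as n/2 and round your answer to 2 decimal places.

51.25

Cumulative frequencies: 20, 47, 65, 78, 91, 103
n = 103; position = n/2 = 51.5.
This falls in the class 50 – <55: L = 50, F = 47, f = 18, h = 5.
Median ≈ 50 + ((51.5 − 47) / 18) × 5 = 51.2500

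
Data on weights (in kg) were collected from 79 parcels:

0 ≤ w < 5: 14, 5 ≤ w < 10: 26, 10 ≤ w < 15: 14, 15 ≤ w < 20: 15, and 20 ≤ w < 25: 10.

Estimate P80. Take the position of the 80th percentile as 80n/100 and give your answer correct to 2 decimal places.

Cumulative frequencies: 14, 40, 54, 69, 79
n = 79; position = 80n/100 = 63.2.
This falls in the class 15 ≤ w < 20: L = 15, F = 54, f = 15, h = 5.
80th percentile ≈ 15 + ((63.2 − 54) / 15) × 5 = 18.0667

18.07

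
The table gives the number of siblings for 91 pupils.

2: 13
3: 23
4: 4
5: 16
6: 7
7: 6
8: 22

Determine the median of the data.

5

Cumulative frequencies: 13, 36, 40, 56, 63, 69, 91
n = 91, so the median is the value in position (n+1)/2 = 46.
Position 46 falls at value 5.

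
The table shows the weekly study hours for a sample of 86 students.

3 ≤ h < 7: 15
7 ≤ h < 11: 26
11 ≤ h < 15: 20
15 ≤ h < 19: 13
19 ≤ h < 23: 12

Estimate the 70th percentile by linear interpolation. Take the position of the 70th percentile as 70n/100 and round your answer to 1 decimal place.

14.8

Cumulative frequencies: 15, 41, 61, 74, 86
n = 86; position = 70n/100 = 60.2.
This falls in the class 11 ≤ h < 15: L = 11, F = 41, f = 20, h = 4.
70th percentile ≈ 11 + ((60.2 − 41) / 20) × 4 = 14.8400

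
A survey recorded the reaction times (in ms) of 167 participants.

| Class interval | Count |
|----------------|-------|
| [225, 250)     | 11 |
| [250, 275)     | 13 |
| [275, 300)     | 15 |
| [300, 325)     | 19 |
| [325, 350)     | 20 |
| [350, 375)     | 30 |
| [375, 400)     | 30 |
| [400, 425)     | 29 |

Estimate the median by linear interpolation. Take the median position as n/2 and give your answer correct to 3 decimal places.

Cumulative frequencies: 11, 24, 39, 58, 78, 108, 138, 167
n = 167; position = n/2 = 83.5.
This falls in the class [350, 375): L = 350, F = 78, f = 30, h = 25.
Median ≈ 350 + ((83.5 − 78) / 30) × 25 = 354.5833

354.583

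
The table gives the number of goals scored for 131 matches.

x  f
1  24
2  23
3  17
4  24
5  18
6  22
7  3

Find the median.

4

Cumulative frequencies: 24, 47, 64, 88, 106, 128, 131
n = 131, so the median is the value in position (n+1)/2 = 66.
Position 66 falls at value 4.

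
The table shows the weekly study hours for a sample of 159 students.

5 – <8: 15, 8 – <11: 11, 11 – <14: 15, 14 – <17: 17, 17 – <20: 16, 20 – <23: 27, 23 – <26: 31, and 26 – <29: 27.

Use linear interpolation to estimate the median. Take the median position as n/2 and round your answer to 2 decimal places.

20.61

Cumulative frequencies: 15, 26, 41, 58, 74, 101, 132, 159
n = 159; position = n/2 = 79.5.
This falls in the class 20 – <23: L = 20, F = 74, f = 27, h = 3.
Median ≈ 20 + ((79.5 − 74) / 27) × 3 = 20.6111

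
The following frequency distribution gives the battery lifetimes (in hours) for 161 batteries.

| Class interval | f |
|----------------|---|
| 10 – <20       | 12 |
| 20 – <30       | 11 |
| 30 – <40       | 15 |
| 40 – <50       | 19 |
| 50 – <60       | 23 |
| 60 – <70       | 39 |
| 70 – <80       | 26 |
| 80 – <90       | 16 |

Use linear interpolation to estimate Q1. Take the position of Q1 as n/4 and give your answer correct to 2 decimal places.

Cumulative frequencies: 12, 23, 38, 57, 80, 119, 145, 161
n = 161; position = n/4 = 40.25.
This falls in the class 40 – <50: L = 40, F = 38, f = 19, h = 10.
Lower quartile ≈ 40 + ((40.25 − 38) / 19) × 10 = 41.1842

41.18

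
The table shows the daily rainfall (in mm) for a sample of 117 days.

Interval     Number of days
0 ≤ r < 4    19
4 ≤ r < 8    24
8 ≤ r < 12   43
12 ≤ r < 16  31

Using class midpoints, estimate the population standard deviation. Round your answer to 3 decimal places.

4.098

Midpoints: 2, 6, 10, 14
n = 117, Σfm = 1046, mean = 8.9402
Σfm² = 11316
Σf(m − x̄)² = Σfm² − (Σfm)²/n = 11316 − 1046²/117 = 1964.5812
Population variance = 1964.5812 / 117 = 16.7913
Standard deviation = √16.7913 = 4.0977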